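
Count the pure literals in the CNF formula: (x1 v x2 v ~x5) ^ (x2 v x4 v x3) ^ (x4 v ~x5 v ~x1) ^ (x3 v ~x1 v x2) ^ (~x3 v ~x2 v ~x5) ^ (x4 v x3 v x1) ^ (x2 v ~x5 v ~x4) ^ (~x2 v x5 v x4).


A pure literal appears in only one polarity across all clauses.
No pure literals found.
Count = 0.

0


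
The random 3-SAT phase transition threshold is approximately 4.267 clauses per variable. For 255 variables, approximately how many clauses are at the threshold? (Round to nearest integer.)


The 3-SAT phase transition occurs at approximately 4.267 clauses per variable.
m = 4.267 * 255 = 1088.085.
Rounded to nearest integer: 1088.

1088


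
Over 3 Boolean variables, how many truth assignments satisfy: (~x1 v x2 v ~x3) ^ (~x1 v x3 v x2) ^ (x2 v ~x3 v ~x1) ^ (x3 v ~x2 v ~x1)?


Enumerate all 8 truth assignments over 3 variables.
Test each against every clause.
Satisfying assignments found: 5.

5


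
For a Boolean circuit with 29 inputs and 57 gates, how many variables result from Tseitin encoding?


The Tseitin transformation introduces one auxiliary variable per gate.
Total variables = inputs + gates = 29 + 57 = 86.

86


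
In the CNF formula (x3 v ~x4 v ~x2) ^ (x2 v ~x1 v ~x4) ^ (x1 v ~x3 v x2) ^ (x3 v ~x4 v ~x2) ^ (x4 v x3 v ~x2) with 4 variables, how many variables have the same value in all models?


Find all satisfying assignments: 8 model(s).
Check which variables have the same value in every model.
No variable is fixed across all models.
Backbone size = 0.

0


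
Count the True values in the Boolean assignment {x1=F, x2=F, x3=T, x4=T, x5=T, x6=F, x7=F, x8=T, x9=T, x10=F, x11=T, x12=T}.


The weight is the number of variables assigned True.
True variables: x3, x4, x5, x8, x9, x11, x12.
Weight = 7.

7


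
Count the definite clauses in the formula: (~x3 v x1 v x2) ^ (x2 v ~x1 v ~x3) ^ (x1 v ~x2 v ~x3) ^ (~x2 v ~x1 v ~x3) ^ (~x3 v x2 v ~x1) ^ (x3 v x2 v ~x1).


A definite clause has exactly one positive literal.
Clause 1: 2 positive -> not definite
Clause 2: 1 positive -> definite
Clause 3: 1 positive -> definite
Clause 4: 0 positive -> not definite
Clause 5: 1 positive -> definite
Clause 6: 2 positive -> not definite
Definite clause count = 3.

3


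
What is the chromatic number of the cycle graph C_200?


A cycle on an even number of vertices is bipartite: alternate two colors around the cycle.
Since 200 is even, two colors suffice, and at least two are needed because the graph has edges.
Chromatic number = 2.

2


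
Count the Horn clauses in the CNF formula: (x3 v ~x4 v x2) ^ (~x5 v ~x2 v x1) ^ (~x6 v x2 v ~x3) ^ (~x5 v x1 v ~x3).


A Horn clause has at most one positive literal.
Clause 1: 2 positive lit(s) -> not Horn
Clause 2: 1 positive lit(s) -> Horn
Clause 3: 1 positive lit(s) -> Horn
Clause 4: 1 positive lit(s) -> Horn
Total Horn clauses = 3.

3


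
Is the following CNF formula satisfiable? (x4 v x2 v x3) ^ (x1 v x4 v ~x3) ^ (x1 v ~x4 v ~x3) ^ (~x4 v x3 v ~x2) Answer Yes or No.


Check all 16 possible truth assignments.
Number of satisfying assignments found: 8.
The formula is satisfiable.

Yes


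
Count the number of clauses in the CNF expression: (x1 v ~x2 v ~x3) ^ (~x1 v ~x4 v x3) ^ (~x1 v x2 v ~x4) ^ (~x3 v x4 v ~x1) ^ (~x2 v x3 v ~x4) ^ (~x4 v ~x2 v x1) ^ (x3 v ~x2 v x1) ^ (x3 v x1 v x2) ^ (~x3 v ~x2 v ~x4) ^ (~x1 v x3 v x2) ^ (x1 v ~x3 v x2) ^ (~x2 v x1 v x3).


Each group enclosed in parentheses joined by ^ is one clause.
Counting the conjuncts: 12 clauses.

12


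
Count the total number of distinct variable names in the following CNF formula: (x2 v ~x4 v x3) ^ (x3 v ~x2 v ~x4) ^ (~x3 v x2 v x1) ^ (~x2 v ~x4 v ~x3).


Identify each distinct variable in the formula.
Variables found: x1, x2, x3, x4.
Total distinct variables = 4.

4


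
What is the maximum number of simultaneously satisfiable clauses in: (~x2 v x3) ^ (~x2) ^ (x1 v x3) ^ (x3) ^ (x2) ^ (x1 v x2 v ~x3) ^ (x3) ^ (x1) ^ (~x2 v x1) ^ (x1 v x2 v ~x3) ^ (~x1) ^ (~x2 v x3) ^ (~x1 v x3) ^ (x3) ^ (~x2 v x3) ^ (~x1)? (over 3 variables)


Enumerate all 8 truth assignments.
For each, count how many of the 16 clauses are satisfied.
The formula is not fully satisfiable, so the maximum is below 16.
Maximum simultaneously satisfiable clauses = 13.

13


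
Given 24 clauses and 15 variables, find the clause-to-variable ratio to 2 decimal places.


Clause-to-variable ratio = clauses / variables.
24 / 15 = 1.6.

1.6


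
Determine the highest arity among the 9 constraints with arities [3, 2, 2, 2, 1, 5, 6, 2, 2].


The arities are: 3, 2, 2, 2, 1, 5, 6, 2, 2.
Scan for the maximum value.
Maximum arity = 6.

6


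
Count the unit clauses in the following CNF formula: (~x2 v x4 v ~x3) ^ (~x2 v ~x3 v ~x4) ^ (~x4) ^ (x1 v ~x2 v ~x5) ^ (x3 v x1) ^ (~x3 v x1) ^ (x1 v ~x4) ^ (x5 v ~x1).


A unit clause contains exactly one literal.
Unit clauses found: (~x4).
Count = 1.

1


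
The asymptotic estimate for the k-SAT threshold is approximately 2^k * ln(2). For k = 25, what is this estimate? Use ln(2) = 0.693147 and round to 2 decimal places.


Using the asymptotic formula: threshold ~ 2^k * ln(2).
2^25 = 33554432.
33554432 * 0.693147 = 23258153.88.

23258153.88


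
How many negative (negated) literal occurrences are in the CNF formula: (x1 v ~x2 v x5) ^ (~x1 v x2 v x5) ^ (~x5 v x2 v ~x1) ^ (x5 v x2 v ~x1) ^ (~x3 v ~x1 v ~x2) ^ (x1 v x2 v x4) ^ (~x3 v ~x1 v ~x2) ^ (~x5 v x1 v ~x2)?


Scan each clause for negated literals.
Clause 1: 1 negative; Clause 2: 1 negative; Clause 3: 2 negative; Clause 4: 1 negative; Clause 5: 3 negative; Clause 6: 0 negative; Clause 7: 3 negative; Clause 8: 2 negative.
Total negative literal occurrences = 13.

13


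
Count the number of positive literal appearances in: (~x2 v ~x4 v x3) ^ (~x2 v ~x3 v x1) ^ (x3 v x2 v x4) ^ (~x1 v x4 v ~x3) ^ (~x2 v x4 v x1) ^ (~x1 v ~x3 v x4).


Scan each clause for unnegated literals.
Clause 1: 1 positive; Clause 2: 1 positive; Clause 3: 3 positive; Clause 4: 1 positive; Clause 5: 2 positive; Clause 6: 1 positive.
Total positive literal occurrences = 9.

9


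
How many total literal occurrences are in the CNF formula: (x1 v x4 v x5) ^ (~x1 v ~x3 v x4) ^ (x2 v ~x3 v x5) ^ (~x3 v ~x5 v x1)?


Clause lengths: 3, 3, 3, 3.
Sum = 3 + 3 + 3 + 3 = 12.

12


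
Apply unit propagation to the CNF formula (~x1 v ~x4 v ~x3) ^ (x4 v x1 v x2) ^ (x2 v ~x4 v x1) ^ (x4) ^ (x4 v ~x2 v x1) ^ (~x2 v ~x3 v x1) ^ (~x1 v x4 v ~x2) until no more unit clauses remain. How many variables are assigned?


Unit propagation repeatedly assigns the literal in any unit clause, then simplifies.
Assignments in order: x4 = T.
No further unit clauses remain.
Total variables assigned = 1.

1


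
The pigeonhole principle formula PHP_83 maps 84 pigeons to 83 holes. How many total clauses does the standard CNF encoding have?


The PHP encoding has two parts:
1) At-least-one-hole clauses: 84 (one per pigeon, each with 83 literals).
2) At-most-one-pigeon-per-hole clauses: 83 holes * C(84,2) = 83 * 3486 = 289338.
Total clauses = 84 + 289338 = 289422.

289422


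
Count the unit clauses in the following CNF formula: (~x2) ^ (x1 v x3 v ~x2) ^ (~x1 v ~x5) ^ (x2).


A unit clause contains exactly one literal.
Unit clauses found: (~x2), (x2).
Count = 2.

2


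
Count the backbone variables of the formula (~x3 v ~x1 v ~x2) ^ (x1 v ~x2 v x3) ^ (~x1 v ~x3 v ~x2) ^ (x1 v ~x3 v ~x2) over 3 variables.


Find all satisfying assignments: 5 model(s).
Check which variables have the same value in every model.
No variable is fixed across all models.
Backbone size = 0.

0


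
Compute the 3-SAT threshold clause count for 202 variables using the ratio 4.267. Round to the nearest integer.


The 3-SAT phase transition occurs at approximately 4.267 clauses per variable.
m = 4.267 * 202 = 861.934.
Rounded to nearest integer: 862.

862


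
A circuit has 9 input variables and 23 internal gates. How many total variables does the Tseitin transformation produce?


The Tseitin transformation introduces one auxiliary variable per gate.
Total variables = inputs + gates = 9 + 23 = 32.

32


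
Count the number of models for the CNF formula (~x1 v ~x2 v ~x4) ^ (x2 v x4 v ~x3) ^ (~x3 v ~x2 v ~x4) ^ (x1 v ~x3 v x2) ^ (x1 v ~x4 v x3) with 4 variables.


Enumerate all 16 truth assignments over 4 variables.
Test each against every clause.
Satisfying assignments found: 8.

8


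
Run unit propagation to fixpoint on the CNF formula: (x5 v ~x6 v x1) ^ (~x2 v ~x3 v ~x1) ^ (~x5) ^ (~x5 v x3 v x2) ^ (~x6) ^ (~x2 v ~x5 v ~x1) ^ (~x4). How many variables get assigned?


Unit propagation repeatedly assigns the literal in any unit clause, then simplifies.
Assignments in order: x5 = F, x6 = F, x4 = F.
No further unit clauses remain.
Total variables assigned = 3.

3


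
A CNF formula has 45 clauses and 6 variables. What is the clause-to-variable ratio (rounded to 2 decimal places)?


Clause-to-variable ratio = clauses / variables.
45 / 6 = 7.5.

7.5


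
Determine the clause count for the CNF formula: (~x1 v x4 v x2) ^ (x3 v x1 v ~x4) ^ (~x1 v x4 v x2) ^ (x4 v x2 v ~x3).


Each group enclosed in parentheses joined by ^ is one clause.
Counting the conjuncts: 4 clauses.

4


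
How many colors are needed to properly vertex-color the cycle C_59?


An odd cycle cannot be 2-colored: alternating two colors around the cycle returns to the start with a conflict.
Since 59 is odd, three colors are required (and three suffice).
Chromatic number = 3.

3


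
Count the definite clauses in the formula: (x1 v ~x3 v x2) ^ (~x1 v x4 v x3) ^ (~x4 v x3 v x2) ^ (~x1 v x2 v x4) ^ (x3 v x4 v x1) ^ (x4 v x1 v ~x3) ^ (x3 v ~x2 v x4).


A definite clause has exactly one positive literal.
Clause 1: 2 positive -> not definite
Clause 2: 2 positive -> not definite
Clause 3: 2 positive -> not definite
Clause 4: 2 positive -> not definite
Clause 5: 3 positive -> not definite
Clause 6: 2 positive -> not definite
Clause 7: 2 positive -> not definite
Definite clause count = 0.

0


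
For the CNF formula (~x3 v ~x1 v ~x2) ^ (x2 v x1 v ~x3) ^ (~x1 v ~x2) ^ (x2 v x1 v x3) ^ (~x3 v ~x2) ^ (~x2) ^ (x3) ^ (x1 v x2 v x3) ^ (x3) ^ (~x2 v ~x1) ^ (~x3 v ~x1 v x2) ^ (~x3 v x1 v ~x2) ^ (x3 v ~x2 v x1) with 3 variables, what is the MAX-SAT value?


Enumerate all 8 truth assignments.
For each, count how many of the 13 clauses are satisfied.
The formula is not fully satisfiable, so the maximum is below 13.
Maximum simultaneously satisfiable clauses = 12.

12


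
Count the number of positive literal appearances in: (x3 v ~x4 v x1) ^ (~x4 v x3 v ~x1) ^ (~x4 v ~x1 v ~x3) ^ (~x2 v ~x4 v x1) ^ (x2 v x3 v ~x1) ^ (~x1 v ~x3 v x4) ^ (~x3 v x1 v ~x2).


Scan each clause for unnegated literals.
Clause 1: 2 positive; Clause 2: 1 positive; Clause 3: 0 positive; Clause 4: 1 positive; Clause 5: 2 positive; Clause 6: 1 positive; Clause 7: 1 positive.
Total positive literal occurrences = 8.

8


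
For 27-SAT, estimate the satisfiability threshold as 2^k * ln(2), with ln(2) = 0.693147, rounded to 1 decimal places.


Using the asymptotic formula: threshold ~ 2^k * ln(2).
2^27 = 134217728.
134217728 * 0.693147 = 93032615.5.

93032615.5


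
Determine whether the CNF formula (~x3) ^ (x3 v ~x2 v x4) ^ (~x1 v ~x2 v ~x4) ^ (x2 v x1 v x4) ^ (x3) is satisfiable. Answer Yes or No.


Check all 16 possible truth assignments.
Number of satisfying assignments found: 0.
The formula is unsatisfiable.

No


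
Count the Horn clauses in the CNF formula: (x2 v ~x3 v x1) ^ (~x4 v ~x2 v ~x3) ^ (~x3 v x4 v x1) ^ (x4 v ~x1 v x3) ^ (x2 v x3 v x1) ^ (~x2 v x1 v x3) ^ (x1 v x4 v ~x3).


A Horn clause has at most one positive literal.
Clause 1: 2 positive lit(s) -> not Horn
Clause 2: 0 positive lit(s) -> Horn
Clause 3: 2 positive lit(s) -> not Horn
Clause 4: 2 positive lit(s) -> not Horn
Clause 5: 3 positive lit(s) -> not Horn
Clause 6: 2 positive lit(s) -> not Horn
Clause 7: 2 positive lit(s) -> not Horn
Total Horn clauses = 1.

1


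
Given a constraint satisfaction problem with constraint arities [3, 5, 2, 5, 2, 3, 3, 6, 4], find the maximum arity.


The arities are: 3, 5, 2, 5, 2, 3, 3, 6, 4.
Scan for the maximum value.
Maximum arity = 6.

6


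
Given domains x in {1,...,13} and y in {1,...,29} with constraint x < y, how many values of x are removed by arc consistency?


For the constraint x < y, x needs a supporting value in y's domain.
x can be at most 28 (one less than y's maximum).
Valid x values from domain: 13 out of 13.
Pruned = 13 - 13 = 0.

0


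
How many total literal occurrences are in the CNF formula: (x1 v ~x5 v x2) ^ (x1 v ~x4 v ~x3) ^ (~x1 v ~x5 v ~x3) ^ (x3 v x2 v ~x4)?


Clause lengths: 3, 3, 3, 3.
Sum = 3 + 3 + 3 + 3 = 12.

12


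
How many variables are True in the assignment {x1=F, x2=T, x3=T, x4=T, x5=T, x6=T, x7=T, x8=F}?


The weight is the number of variables assigned True.
True variables: x2, x3, x4, x5, x6, x7.
Weight = 6.

6


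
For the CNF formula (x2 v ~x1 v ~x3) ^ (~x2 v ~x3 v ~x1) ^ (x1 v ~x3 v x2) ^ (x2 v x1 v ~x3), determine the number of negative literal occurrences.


Scan each clause for negated literals.
Clause 1: 2 negative; Clause 2: 3 negative; Clause 3: 1 negative; Clause 4: 1 negative.
Total negative literal occurrences = 7.

7


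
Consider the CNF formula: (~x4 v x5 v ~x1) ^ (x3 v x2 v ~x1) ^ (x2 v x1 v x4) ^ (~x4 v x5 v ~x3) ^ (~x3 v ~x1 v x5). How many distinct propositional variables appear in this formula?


Identify each distinct variable in the formula.
Variables found: x1, x2, x3, x4, x5.
Total distinct variables = 5.

5


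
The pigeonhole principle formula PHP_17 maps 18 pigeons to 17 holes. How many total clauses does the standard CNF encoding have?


The PHP encoding has two parts:
1) At-least-one-hole clauses: 18 (one per pigeon, each with 17 literals).
2) At-most-one-pigeon-per-hole clauses: 17 holes * C(18,2) = 17 * 153 = 2601.
Total clauses = 18 + 2601 = 2619.

2619


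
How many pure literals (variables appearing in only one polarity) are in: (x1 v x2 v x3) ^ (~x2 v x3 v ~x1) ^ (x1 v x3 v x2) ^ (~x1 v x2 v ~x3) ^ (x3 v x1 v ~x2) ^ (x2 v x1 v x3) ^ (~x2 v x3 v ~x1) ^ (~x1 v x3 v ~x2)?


A pure literal appears in only one polarity across all clauses.
No pure literals found.
Count = 0.

0


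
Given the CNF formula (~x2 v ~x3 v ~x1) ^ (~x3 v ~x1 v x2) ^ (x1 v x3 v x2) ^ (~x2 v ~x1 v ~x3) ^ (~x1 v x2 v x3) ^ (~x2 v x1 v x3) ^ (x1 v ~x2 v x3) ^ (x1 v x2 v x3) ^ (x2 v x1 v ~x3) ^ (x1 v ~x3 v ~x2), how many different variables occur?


Identify each distinct variable in the formula.
Variables found: x1, x2, x3.
Total distinct variables = 3.

3


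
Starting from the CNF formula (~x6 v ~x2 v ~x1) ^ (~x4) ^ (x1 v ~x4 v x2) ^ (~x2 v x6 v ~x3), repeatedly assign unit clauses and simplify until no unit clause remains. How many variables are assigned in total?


Unit propagation repeatedly assigns the literal in any unit clause, then simplifies.
Assignments in order: x4 = F.
No further unit clauses remain.
Total variables assigned = 1.

1


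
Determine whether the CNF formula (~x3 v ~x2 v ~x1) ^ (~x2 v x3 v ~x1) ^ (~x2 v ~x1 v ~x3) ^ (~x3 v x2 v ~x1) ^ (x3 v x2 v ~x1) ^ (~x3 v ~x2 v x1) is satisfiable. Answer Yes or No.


Check all 8 possible truth assignments.
Number of satisfying assignments found: 3.
The formula is satisfiable.

Yes


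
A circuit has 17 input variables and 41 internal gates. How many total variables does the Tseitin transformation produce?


The Tseitin transformation introduces one auxiliary variable per gate.
Total variables = inputs + gates = 17 + 41 = 58.

58


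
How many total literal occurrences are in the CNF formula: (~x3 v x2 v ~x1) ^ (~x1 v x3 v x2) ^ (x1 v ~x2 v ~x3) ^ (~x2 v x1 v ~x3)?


Clause lengths: 3, 3, 3, 3.
Sum = 3 + 3 + 3 + 3 = 12.

12


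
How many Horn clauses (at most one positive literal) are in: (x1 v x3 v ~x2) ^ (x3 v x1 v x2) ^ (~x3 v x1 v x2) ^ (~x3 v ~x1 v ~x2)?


A Horn clause has at most one positive literal.
Clause 1: 2 positive lit(s) -> not Horn
Clause 2: 3 positive lit(s) -> not Horn
Clause 3: 2 positive lit(s) -> not Horn
Clause 4: 0 positive lit(s) -> Horn
Total Horn clauses = 1.

1


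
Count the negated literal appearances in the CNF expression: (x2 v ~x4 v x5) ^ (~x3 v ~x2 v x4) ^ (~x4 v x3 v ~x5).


Scan each clause for negated literals.
Clause 1: 1 negative; Clause 2: 2 negative; Clause 3: 2 negative.
Total negative literal occurrences = 5.

5


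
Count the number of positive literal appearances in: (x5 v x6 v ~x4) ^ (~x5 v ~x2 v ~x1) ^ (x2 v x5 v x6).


Scan each clause for unnegated literals.
Clause 1: 2 positive; Clause 2: 0 positive; Clause 3: 3 positive.
Total positive literal occurrences = 5.

5


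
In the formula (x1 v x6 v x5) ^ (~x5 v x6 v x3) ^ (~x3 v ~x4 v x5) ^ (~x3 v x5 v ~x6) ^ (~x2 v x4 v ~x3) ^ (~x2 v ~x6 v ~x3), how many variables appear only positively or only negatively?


A pure literal appears in only one polarity across all clauses.
Pure literals: x1 (positive only), x2 (negative only).
Count = 2.

2


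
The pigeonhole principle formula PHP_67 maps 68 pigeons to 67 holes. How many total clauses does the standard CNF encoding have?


The PHP encoding has two parts:
1) At-least-one-hole clauses: 68 (one per pigeon, each with 67 literals).
2) At-most-one-pigeon-per-hole clauses: 67 holes * C(68,2) = 67 * 2278 = 152626.
Total clauses = 68 + 152626 = 152694.

152694


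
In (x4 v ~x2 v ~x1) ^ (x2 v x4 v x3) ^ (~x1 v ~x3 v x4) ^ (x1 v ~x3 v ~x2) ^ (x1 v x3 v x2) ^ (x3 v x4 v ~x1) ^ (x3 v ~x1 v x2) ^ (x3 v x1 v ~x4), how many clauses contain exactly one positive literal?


A definite clause has exactly one positive literal.
Clause 1: 1 positive -> definite
Clause 2: 3 positive -> not definite
Clause 3: 1 positive -> definite
Clause 4: 1 positive -> definite
Clause 5: 3 positive -> not definite
Clause 6: 2 positive -> not definite
Clause 7: 2 positive -> not definite
Clause 8: 2 positive -> not definite
Definite clause count = 3.

3


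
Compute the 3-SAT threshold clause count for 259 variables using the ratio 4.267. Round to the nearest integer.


The 3-SAT phase transition occurs at approximately 4.267 clauses per variable.
m = 4.267 * 259 = 1105.153.
Rounded to nearest integer: 1105.

1105


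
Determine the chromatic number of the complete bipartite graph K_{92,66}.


K_{92,66} is bipartite by definition: the two parts are independent sets, with every edge crossing between them.
Color all vertices in one part with color 1 and all vertices in the other part with color 2.
Since the graph has at least one edge, one color does not suffice.
Chromatic number = 2.

2


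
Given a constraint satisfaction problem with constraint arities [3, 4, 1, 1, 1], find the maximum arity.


The arities are: 3, 4, 1, 1, 1.
Scan for the maximum value.
Maximum arity = 4.

4


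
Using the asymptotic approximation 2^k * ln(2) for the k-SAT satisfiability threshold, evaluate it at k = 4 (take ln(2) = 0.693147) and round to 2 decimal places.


Using the asymptotic formula: threshold ~ 2^k * ln(2).
2^4 = 16.
16 * 0.693147 = 11.09.

11.09


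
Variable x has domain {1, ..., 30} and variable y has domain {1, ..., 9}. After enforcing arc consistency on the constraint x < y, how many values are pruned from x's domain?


For the constraint x < y, x needs a supporting value in y's domain.
x can be at most 8 (one less than y's maximum).
Valid x values from domain: 8 out of 30.
Pruned = 30 - 8 = 22.

22


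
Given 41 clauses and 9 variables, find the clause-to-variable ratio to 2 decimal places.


Clause-to-variable ratio = clauses / variables.
41 / 9 = 4.56.

4.56


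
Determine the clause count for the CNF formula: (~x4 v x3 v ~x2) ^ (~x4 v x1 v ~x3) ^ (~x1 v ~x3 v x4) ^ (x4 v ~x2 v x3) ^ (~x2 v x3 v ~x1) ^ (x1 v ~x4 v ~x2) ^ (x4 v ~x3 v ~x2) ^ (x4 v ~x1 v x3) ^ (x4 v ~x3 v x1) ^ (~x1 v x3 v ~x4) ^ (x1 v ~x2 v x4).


Each group enclosed in parentheses joined by ^ is one clause.
Counting the conjuncts: 11 clauses.

11


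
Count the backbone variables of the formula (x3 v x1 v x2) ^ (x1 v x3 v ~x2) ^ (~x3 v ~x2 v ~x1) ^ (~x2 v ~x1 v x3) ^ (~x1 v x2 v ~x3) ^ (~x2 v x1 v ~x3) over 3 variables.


Find all satisfying assignments: 2 model(s).
Check which variables have the same value in every model.
Fixed variables: x2=F.
Backbone size = 1.

1


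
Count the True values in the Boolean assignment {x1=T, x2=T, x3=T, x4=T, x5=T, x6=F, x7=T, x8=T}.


The weight is the number of variables assigned True.
True variables: x1, x2, x3, x4, x5, x7, x8.
Weight = 7.

7


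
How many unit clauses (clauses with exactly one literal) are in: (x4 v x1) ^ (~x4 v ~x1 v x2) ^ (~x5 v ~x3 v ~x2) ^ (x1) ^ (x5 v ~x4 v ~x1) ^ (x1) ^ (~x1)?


A unit clause contains exactly one literal.
Unit clauses found: (x1), (x1), (~x1).
Count = 3.

3


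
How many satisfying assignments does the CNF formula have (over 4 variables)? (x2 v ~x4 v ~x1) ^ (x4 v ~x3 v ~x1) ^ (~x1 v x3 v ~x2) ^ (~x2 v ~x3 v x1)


Enumerate all 16 truth assignments over 4 variables.
Test each against every clause.
Satisfying assignments found: 8.

8


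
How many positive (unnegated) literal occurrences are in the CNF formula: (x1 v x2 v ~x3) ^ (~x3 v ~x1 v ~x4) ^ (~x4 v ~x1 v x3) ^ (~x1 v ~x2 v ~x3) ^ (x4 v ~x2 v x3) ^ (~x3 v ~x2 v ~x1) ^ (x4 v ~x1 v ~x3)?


Scan each clause for unnegated literals.
Clause 1: 2 positive; Clause 2: 0 positive; Clause 3: 1 positive; Clause 4: 0 positive; Clause 5: 2 positive; Clause 6: 0 positive; Clause 7: 1 positive.
Total positive literal occurrences = 6.

6


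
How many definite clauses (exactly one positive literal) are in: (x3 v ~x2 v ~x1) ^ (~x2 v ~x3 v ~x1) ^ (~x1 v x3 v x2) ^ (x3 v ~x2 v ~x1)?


A definite clause has exactly one positive literal.
Clause 1: 1 positive -> definite
Clause 2: 0 positive -> not definite
Clause 3: 2 positive -> not definite
Clause 4: 1 positive -> definite
Definite clause count = 2.

2


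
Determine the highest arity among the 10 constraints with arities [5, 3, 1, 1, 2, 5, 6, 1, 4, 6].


The arities are: 5, 3, 1, 1, 2, 5, 6, 1, 4, 6.
Scan for the maximum value.
Maximum arity = 6.

6


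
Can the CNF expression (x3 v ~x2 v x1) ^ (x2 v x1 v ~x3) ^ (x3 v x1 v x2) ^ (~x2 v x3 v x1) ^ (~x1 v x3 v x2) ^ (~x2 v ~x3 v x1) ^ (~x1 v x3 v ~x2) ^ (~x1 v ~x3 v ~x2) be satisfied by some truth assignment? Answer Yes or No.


Check all 8 possible truth assignments.
Number of satisfying assignments found: 1.
The formula is satisfiable.

Yes


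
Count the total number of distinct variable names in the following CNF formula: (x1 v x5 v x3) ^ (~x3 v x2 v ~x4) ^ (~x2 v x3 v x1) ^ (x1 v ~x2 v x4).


Identify each distinct variable in the formula.
Variables found: x1, x2, x3, x4, x5.
Total distinct variables = 5.

5


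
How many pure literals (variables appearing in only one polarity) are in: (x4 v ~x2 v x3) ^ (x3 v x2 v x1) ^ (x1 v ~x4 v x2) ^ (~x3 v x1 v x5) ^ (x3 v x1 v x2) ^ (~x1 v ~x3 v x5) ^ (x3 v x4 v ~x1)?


A pure literal appears in only one polarity across all clauses.
Pure literals: x5 (positive only).
Count = 1.

1


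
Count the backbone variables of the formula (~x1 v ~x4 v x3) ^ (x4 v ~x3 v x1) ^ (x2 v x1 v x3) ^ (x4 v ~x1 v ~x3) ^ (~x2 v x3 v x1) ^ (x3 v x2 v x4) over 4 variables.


Find all satisfying assignments: 5 model(s).
Check which variables have the same value in every model.
No variable is fixed across all models.
Backbone size = 0.

0


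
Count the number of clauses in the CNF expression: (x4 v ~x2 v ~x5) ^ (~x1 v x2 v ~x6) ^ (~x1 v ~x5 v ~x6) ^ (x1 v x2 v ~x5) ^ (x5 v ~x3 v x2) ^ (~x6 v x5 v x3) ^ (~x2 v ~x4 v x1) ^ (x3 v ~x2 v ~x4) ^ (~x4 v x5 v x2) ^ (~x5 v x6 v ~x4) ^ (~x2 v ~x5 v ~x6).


Each group enclosed in parentheses joined by ^ is one clause.
Counting the conjuncts: 11 clauses.

11


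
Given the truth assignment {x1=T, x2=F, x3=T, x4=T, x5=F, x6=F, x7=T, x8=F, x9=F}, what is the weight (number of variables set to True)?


The weight is the number of variables assigned True.
True variables: x1, x3, x4, x7.
Weight = 4.

4


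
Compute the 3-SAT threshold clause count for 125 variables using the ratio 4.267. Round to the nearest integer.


The 3-SAT phase transition occurs at approximately 4.267 clauses per variable.
m = 4.267 * 125 = 533.375.
Rounded to nearest integer: 533.

533


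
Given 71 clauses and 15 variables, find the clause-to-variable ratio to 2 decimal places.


Clause-to-variable ratio = clauses / variables.
71 / 15 = 4.73.

4.73


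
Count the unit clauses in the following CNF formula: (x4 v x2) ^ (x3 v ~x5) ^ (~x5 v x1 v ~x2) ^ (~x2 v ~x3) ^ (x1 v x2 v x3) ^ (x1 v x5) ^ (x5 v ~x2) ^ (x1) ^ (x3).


A unit clause contains exactly one literal.
Unit clauses found: (x1), (x3).
Count = 2.

2


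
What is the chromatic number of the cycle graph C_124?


A cycle on an even number of vertices is bipartite: alternate two colors around the cycle.
Since 124 is even, two colors suffice, and at least two are needed because the graph has edges.
Chromatic number = 2.

2


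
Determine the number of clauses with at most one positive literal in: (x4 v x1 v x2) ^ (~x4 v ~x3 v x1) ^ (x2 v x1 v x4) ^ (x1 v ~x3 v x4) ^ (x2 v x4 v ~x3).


A Horn clause has at most one positive literal.
Clause 1: 3 positive lit(s) -> not Horn
Clause 2: 1 positive lit(s) -> Horn
Clause 3: 3 positive lit(s) -> not Horn
Clause 4: 2 positive lit(s) -> not Horn
Clause 5: 2 positive lit(s) -> not Horn
Total Horn clauses = 1.

1


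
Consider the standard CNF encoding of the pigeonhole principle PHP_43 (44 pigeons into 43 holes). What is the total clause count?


The PHP encoding has two parts:
1) At-least-one-hole clauses: 44 (one per pigeon, each with 43 literals).
2) At-most-one-pigeon-per-hole clauses: 43 holes * C(44,2) = 43 * 946 = 40678.
Total clauses = 44 + 40678 = 40722.

40722


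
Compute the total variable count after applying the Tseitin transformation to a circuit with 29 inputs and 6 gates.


The Tseitin transformation introduces one auxiliary variable per gate.
Total variables = inputs + gates = 29 + 6 = 35.

35


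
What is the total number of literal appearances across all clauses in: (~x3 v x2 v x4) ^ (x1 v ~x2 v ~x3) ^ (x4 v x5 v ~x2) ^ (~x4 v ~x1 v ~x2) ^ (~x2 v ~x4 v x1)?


Clause lengths: 3, 3, 3, 3, 3.
Sum = 3 + 3 + 3 + 3 + 3 = 15.

15


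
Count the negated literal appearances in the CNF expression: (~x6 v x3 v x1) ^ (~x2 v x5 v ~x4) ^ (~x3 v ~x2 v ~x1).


Scan each clause for negated literals.
Clause 1: 1 negative; Clause 2: 2 negative; Clause 3: 3 negative.
Total negative literal occurrences = 6.

6


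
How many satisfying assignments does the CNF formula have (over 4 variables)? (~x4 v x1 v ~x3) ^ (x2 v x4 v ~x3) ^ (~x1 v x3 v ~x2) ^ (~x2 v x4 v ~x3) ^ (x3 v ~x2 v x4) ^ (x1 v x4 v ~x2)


Enumerate all 16 truth assignments over 4 variables.
Test each against every clause.
Satisfying assignments found: 7.

7


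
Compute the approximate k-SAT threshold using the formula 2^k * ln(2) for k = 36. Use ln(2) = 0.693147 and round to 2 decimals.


Using the asymptotic formula: threshold ~ 2^k * ln(2).
2^36 = 68719476736.
68719476736 * 0.693147 = 47632699141.13.

47632699141.13


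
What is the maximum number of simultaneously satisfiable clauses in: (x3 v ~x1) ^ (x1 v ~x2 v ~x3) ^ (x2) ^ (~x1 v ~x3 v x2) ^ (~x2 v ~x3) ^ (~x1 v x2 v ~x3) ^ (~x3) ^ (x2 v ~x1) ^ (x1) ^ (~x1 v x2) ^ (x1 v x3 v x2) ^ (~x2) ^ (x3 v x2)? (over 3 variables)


Enumerate all 8 truth assignments.
For each, count how many of the 13 clauses are satisfied.
The formula is not fully satisfiable, so the maximum is below 13.
Maximum simultaneously satisfiable clauses = 11.

11


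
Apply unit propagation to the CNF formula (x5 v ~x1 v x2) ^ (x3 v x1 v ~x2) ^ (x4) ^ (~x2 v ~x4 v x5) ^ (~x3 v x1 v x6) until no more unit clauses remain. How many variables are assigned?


Unit propagation repeatedly assigns the literal in any unit clause, then simplifies.
Assignments in order: x4 = T.
No further unit clauses remain.
Total variables assigned = 1.

1


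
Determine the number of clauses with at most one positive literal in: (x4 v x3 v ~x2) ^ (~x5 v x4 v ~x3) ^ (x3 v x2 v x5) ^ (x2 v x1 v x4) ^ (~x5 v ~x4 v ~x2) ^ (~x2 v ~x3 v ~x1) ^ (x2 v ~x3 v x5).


A Horn clause has at most one positive literal.
Clause 1: 2 positive lit(s) -> not Horn
Clause 2: 1 positive lit(s) -> Horn
Clause 3: 3 positive lit(s) -> not Horn
Clause 4: 3 positive lit(s) -> not Horn
Clause 5: 0 positive lit(s) -> Horn
Clause 6: 0 positive lit(s) -> Horn
Clause 7: 2 positive lit(s) -> not Horn
Total Horn clauses = 3.

3


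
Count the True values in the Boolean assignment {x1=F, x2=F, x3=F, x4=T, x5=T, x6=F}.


The weight is the number of variables assigned True.
True variables: x4, x5.
Weight = 2.

2


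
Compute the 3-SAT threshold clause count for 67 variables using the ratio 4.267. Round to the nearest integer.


The 3-SAT phase transition occurs at approximately 4.267 clauses per variable.
m = 4.267 * 67 = 285.889.
Rounded to nearest integer: 286.

286


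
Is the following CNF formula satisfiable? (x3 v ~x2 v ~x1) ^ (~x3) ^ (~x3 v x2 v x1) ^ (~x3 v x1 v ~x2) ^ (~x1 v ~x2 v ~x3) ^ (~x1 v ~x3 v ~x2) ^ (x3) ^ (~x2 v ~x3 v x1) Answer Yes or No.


Check all 8 possible truth assignments.
Number of satisfying assignments found: 0.
The formula is unsatisfiable.

No


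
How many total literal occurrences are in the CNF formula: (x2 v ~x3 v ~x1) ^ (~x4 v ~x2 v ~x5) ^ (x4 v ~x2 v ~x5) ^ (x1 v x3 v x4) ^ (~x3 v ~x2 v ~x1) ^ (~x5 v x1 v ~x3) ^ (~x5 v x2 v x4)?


Clause lengths: 3, 3, 3, 3, 3, 3, 3.
Sum = 3 + 3 + 3 + 3 + 3 + 3 + 3 = 21.

21


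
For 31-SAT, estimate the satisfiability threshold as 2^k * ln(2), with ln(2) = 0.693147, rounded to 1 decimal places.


Using the asymptotic formula: threshold ~ 2^k * ln(2).
2^31 = 2147483648.
2147483648 * 0.693147 = 1488521848.2.

1488521848.2


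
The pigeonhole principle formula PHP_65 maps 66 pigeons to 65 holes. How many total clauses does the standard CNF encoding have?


The PHP encoding has two parts:
1) At-least-one-hole clauses: 66 (one per pigeon, each with 65 literals).
2) At-most-one-pigeon-per-hole clauses: 65 holes * C(66,2) = 65 * 2145 = 139425.
Total clauses = 66 + 139425 = 139491.

139491


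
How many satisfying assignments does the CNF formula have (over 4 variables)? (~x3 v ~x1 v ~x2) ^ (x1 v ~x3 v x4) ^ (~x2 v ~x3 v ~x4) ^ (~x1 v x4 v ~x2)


Enumerate all 16 truth assignments over 4 variables.
Test each against every clause.
Satisfying assignments found: 10.

10


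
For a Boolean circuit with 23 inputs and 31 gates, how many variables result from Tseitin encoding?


The Tseitin transformation introduces one auxiliary variable per gate.
Total variables = inputs + gates = 23 + 31 = 54.

54


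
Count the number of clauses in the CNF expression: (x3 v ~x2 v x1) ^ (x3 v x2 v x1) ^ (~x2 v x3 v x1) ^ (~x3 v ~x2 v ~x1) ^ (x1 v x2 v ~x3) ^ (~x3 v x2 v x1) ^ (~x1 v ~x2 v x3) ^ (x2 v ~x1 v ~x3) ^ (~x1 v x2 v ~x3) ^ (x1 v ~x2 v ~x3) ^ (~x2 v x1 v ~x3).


Each group enclosed in parentheses joined by ^ is one clause.
Counting the conjuncts: 11 clauses.

11


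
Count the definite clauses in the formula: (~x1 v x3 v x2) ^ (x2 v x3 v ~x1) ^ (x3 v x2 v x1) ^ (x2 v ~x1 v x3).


A definite clause has exactly one positive literal.
Clause 1: 2 positive -> not definite
Clause 2: 2 positive -> not definite
Clause 3: 3 positive -> not definite
Clause 4: 2 positive -> not definite
Definite clause count = 0.

0


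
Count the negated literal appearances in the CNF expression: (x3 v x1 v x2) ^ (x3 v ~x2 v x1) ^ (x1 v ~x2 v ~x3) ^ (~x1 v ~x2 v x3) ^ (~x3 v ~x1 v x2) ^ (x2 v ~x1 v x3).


Scan each clause for negated literals.
Clause 1: 0 negative; Clause 2: 1 negative; Clause 3: 2 negative; Clause 4: 2 negative; Clause 5: 2 negative; Clause 6: 1 negative.
Total negative literal occurrences = 8.

8


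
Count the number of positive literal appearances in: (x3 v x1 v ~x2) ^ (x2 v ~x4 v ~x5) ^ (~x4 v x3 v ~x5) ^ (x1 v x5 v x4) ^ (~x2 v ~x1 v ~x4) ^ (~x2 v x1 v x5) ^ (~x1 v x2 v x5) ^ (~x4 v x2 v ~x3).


Scan each clause for unnegated literals.
Clause 1: 2 positive; Clause 2: 1 positive; Clause 3: 1 positive; Clause 4: 3 positive; Clause 5: 0 positive; Clause 6: 2 positive; Clause 7: 2 positive; Clause 8: 1 positive.
Total positive literal occurrences = 12.

12


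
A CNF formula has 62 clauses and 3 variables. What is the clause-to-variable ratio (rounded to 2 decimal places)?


Clause-to-variable ratio = clauses / variables.
62 / 3 = 20.67.

20.67


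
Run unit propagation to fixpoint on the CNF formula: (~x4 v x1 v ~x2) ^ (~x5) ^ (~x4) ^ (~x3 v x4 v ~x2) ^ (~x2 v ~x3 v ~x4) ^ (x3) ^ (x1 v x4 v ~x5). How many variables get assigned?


Unit propagation repeatedly assigns the literal in any unit clause, then simplifies.
Assignments in order: x5 = F, x4 = F, x3 = T, x2 = F.
No further unit clauses remain.
Total variables assigned = 4.

4


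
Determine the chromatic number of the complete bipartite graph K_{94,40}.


K_{94,40} is bipartite by definition: the two parts are independent sets, with every edge crossing between them.
Color all vertices in one part with color 1 and all vertices in the other part with color 2.
Since the graph has at least one edge, one color does not suffice.
Chromatic number = 2.

2


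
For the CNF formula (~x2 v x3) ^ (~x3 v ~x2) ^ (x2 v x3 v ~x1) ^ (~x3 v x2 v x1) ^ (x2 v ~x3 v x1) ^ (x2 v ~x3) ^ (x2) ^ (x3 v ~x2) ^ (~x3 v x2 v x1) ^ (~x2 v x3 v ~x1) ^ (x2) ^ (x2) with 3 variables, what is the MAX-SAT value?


Enumerate all 8 truth assignments.
For each, count how many of the 12 clauses are satisfied.
The formula is not fully satisfiable, so the maximum is below 12.
Maximum simultaneously satisfiable clauses = 11.

11


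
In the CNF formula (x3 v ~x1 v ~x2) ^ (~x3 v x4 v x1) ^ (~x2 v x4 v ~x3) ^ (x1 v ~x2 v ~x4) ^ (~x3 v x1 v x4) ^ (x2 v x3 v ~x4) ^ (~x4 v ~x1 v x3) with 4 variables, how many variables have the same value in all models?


Find all satisfying assignments: 7 model(s).
Check which variables have the same value in every model.
No variable is fixed across all models.
Backbone size = 0.

0


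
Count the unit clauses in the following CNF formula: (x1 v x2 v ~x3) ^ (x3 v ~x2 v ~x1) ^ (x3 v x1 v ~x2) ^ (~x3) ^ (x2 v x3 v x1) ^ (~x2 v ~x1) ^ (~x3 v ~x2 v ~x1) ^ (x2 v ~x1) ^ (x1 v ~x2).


A unit clause contains exactly one literal.
Unit clauses found: (~x3).
Count = 1.

1


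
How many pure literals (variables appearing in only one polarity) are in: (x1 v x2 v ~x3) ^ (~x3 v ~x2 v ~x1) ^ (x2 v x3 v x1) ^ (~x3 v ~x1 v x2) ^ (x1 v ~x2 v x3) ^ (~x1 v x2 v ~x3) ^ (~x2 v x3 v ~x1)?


A pure literal appears in only one polarity across all clauses.
No pure literals found.
Count = 0.

0


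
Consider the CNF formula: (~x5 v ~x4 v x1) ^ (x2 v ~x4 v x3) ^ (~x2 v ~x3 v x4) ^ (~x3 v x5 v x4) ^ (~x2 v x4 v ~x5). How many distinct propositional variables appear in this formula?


Identify each distinct variable in the formula.
Variables found: x1, x2, x3, x4, x5.
Total distinct variables = 5.

5


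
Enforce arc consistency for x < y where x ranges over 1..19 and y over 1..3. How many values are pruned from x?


For the constraint x < y, x needs a supporting value in y's domain.
x can be at most 2 (one less than y's maximum).
Valid x values from domain: 2 out of 19.
Pruned = 19 - 2 = 17.

17


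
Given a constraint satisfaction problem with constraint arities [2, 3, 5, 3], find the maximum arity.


The arities are: 2, 3, 5, 3.
Scan for the maximum value.
Maximum arity = 5.

5


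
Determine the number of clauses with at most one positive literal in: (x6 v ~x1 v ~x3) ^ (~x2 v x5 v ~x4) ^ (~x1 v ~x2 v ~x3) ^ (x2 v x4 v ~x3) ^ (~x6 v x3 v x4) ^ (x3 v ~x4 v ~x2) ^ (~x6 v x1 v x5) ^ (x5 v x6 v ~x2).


A Horn clause has at most one positive literal.
Clause 1: 1 positive lit(s) -> Horn
Clause 2: 1 positive lit(s) -> Horn
Clause 3: 0 positive lit(s) -> Horn
Clause 4: 2 positive lit(s) -> not Horn
Clause 5: 2 positive lit(s) -> not Horn
Clause 6: 1 positive lit(s) -> Horn
Clause 7: 2 positive lit(s) -> not Horn
Clause 8: 2 positive lit(s) -> not Horn
Total Horn clauses = 4.

4


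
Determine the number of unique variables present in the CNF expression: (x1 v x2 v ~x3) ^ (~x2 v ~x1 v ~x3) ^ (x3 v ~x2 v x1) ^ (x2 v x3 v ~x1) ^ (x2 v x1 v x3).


Identify each distinct variable in the formula.
Variables found: x1, x2, x3.
Total distinct variables = 3.

3


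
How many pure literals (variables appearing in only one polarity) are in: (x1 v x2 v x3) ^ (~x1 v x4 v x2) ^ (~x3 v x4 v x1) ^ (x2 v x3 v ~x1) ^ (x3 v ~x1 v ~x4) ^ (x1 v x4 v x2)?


A pure literal appears in only one polarity across all clauses.
Pure literals: x2 (positive only).
Count = 1.

1


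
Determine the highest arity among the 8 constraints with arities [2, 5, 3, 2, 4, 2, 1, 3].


The arities are: 2, 5, 3, 2, 4, 2, 1, 3.
Scan for the maximum value.
Maximum arity = 5.

5


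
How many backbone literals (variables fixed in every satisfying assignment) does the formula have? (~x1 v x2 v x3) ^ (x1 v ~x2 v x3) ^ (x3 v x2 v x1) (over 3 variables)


Find all satisfying assignments: 5 model(s).
Check which variables have the same value in every model.
No variable is fixed across all models.
Backbone size = 0.

0


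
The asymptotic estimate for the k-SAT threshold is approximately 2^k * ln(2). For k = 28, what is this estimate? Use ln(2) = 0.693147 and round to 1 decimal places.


Using the asymptotic formula: threshold ~ 2^k * ln(2).
2^28 = 268435456.
268435456 * 0.693147 = 186065231.0.

186065231.0


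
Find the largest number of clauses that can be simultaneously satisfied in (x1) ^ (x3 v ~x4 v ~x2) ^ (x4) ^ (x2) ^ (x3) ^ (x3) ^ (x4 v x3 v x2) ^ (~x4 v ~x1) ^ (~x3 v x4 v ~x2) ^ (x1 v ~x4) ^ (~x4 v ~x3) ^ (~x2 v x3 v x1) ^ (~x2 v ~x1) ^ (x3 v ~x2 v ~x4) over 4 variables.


Enumerate all 16 truth assignments.
For each, count how many of the 14 clauses are satisfied.
The formula is not fully satisfiable, so the maximum is below 14.
Maximum simultaneously satisfiable clauses = 12.

12


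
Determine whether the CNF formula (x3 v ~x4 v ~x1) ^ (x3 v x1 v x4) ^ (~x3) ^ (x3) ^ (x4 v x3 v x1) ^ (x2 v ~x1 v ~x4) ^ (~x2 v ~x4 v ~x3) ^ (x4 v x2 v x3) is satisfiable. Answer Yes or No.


Check all 16 possible truth assignments.
Number of satisfying assignments found: 0.
The formula is unsatisfiable.

No


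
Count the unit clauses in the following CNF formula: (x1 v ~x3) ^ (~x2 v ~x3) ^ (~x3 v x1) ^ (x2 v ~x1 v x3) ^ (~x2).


A unit clause contains exactly one literal.
Unit clauses found: (~x2).
Count = 1.

1


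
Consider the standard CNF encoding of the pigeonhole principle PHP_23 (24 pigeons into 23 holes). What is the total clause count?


The PHP encoding has two parts:
1) At-least-one-hole clauses: 24 (one per pigeon, each with 23 literals).
2) At-most-one-pigeon-per-hole clauses: 23 holes * C(24,2) = 23 * 276 = 6348.
Total clauses = 24 + 6348 = 6372.

6372


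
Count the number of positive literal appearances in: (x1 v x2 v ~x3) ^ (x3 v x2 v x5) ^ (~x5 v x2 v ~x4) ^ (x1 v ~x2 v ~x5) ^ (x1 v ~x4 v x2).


Scan each clause for unnegated literals.
Clause 1: 2 positive; Clause 2: 3 positive; Clause 3: 1 positive; Clause 4: 1 positive; Clause 5: 2 positive.
Total positive literal occurrences = 9.

9


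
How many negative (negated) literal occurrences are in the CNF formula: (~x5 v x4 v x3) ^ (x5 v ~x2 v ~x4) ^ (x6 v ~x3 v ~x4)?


Scan each clause for negated literals.
Clause 1: 1 negative; Clause 2: 2 negative; Clause 3: 2 negative.
Total negative literal occurrences = 5.

5


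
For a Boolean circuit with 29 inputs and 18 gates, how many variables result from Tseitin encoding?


The Tseitin transformation introduces one auxiliary variable per gate.
Total variables = inputs + gates = 29 + 18 = 47.

47
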